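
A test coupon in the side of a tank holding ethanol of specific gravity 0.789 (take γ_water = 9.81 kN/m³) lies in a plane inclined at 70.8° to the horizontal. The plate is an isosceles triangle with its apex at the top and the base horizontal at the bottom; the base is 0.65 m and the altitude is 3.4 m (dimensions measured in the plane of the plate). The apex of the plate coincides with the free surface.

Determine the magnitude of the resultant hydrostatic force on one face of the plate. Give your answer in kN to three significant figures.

γ = 0.789 × 9.81 = 7.74009 kN/m³.
Let θ = 70.8° be the plate's angle to the horizontal; measure y along the incline from where the plane meets the free surface. Vertical depth h = y·sinθ with sinθ = 0.944376.
With the apex up, the centroid sits 2h/3 = 2 × 3.4/3 = 2.26667 m below the apex, so y_c = 2.26667 m and h_c = 2.26667 × 0.944376 = 2.14059 m.
A = ½ × 0.65 × 3.4 = 1.105 m².
Resultant F = γ·h_c·A = 7.74009 × 2.14059 × 1.105 = 18.308 kN.

F ≈ 18.3 kN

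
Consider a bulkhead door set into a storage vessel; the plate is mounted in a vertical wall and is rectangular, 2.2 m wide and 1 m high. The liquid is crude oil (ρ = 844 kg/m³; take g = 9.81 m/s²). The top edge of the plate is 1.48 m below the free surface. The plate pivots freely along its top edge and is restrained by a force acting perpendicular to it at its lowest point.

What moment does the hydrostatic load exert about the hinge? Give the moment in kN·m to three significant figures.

M ≈ 19.6 kN·m

γ = ρg = 844 × 9.81 / 1000 = 8.27964 kN/m³.
The centroid lies 1/2 = 0.5 m below the top edge, so the centroid depth is h_c = 1.48 + 0.5 = 1.98 m.
A = 2.2 × 1 = 2.2 m².
Resultant F = γ·h_c·A = 8.27964 × 1.98 × 2.2 = 36.0661 kN.
I_c = b·h³/12 = 2.2 × 1³/12 = 0.183333 m⁴.
Centre of pressure: y_p = y_c + I_c/(y_c·A) = 1.98 + 0.183333/(1.98 × 2.2) = 1.98 + 0.0420875 = 2.02209 m along the plane.
The resultant acts 0.5 + 0.0420875 = 0.542088 m (along the plate) below the hinge at the top edge, so the moment about the hinge is M = F × 0.542088 = 36.0661 × 0.542088 = 19.551 kN·m.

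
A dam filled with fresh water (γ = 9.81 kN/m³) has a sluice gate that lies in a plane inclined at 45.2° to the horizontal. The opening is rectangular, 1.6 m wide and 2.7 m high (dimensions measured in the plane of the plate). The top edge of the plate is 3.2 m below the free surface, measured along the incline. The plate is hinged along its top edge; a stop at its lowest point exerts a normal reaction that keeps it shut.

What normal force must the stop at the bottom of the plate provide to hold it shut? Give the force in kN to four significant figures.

γ = 9.81 kN/m³.
Let θ = 45.2° be the plate's angle to the horizontal; measure y along the incline from where the plane meets the free surface. Vertical depth h = y·sinθ with sinθ = 0.709571.
The centroid lies 2.7/2 = 1.35 m below the top edge, so y_c = 3.2 + 1.35 = 4.55 m and h_c = 4.55 × 0.709571 = 3.22855 m.
A = 1.6 × 2.7 = 4.32 m².
Resultant F = γ·h_c·A = 9.81 × 3.22855 × 4.32 = 136.823 kN.
I_c = b·h³/12 = 1.6 × 2.7³/12 = 2.6244 m⁴.
Centre of pressure: y_p = y_c + I_c/(y_c·A) = 4.55 + 2.6244/(4.55 × 4.32) = 4.55 + 0.133516 = 4.68352 m along the plane.
The resultant acts 1.35 + 0.133516 = 1.48352 m (along the plate) below the hinge at the top edge, so the moment about the hinge is M = F × 1.48352 = 136.823 × 1.48352 = 202.98 kN·m.
A normal force at the bottom, 2.7 m from the hinge, must supply this moment: P = 202.98/2.7 = 75.1778 kN.

P ≈ 75.18 kN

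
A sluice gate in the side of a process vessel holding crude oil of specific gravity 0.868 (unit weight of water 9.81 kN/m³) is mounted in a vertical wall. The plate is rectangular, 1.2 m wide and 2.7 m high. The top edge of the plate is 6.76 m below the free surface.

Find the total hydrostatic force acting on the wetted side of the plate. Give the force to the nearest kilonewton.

γ = 0.868 × 9.81 = 8.51508 kN/m³.
The centroid lies 2.7/2 = 1.35 m below the top edge, so the centroid depth is h_c = 6.76 + 1.35 = 8.11 m.
A = 1.2 × 2.7 = 3.24 m².
Resultant F = γ·h_c·A = 8.51508 × 8.11 × 3.24 = 223.746 kN.

F ≈ 224 kN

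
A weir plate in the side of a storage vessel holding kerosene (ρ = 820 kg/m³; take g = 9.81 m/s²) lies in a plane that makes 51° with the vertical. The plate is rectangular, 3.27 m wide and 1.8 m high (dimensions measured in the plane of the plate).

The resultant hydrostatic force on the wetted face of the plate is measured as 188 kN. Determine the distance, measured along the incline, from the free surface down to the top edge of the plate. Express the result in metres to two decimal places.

γ = ρg = 820 × 9.81 / 1000 = 8.0442 kN/m³.
A = 3.27 × 1.8 = 5.886 m².
From F = γ·h_c·A, the centroid depth is h_c = 188/(8.0442 × 5.886) = 3.97059 m.
The plate makes 51° with the vertical, i.e. θ = 90° − 51° = 39° to the horizontal. Measuring y along the incline from the free-surface line, vertical depth h = y·sinθ with sinθ = 0.629320.
Along the incline, y_c = h_c/sinθ = 3.97059/0.629320 = 6.30933 m.
The centroid lies 1.8/2 = 0.9 m below the top edge, so the top edge sits at y_top = 6.30933 − 0.9 = 5.40933 m along the incline.

y_top ≈ 5.41 m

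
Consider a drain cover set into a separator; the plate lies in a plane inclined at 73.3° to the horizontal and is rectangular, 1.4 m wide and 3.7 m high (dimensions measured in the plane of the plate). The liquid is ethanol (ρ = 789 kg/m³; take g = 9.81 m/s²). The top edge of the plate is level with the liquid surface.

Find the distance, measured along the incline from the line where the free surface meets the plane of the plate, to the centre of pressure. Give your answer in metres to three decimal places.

y_p = 2.467 m

γ = ρg = 789 × 9.81 / 1000 = 7.74009 kN/m³.
Let θ = 73.3° be the plate's angle to the horizontal; measure y along the incline from where the plane meets the free surface. Vertical depth h = y·sinθ with sinθ = 0.957822.
The centroid lies 3.7/2 = 1.85 m below the top edge, so y_c = 1.85 m and h_c = 1.85 × 0.957822 = 1.77197 m.
A = 1.4 × 3.7 = 5.18 m².
Resultant F = γ·h_c·A = 7.74009 × 1.77197 × 5.18 = 71.0448 kN.
I_c = b·h³/12 = 1.4 × 3.7³/12 = 5.90952 m⁴.
Centre of pressure: y_p = y_c + I_c/(y_c·A) = 1.85 + 5.90952/(1.85 × 5.18) = 1.85 + 0.616667 = 2.46667 m along the plane.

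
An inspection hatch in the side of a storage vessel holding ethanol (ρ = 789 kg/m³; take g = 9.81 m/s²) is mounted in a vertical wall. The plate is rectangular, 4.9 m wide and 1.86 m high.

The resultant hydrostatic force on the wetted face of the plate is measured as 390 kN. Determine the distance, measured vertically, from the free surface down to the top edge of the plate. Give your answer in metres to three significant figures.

d_top ≈ 4.60 m

γ = ρg = 789 × 9.81 / 1000 = 7.74009 kN/m³.
A = 4.9 × 1.86 = 9.114 m².
From F = γ·h_c·A, the centroid depth is h_c = 390/(7.74009 × 9.114) = 5.52853 m.
The centroid lies 1.86/2 = 0.93 m below the top edge, so the top edge sits at h_top = 5.52853 − 0.93 = 4.59853 m below the surface.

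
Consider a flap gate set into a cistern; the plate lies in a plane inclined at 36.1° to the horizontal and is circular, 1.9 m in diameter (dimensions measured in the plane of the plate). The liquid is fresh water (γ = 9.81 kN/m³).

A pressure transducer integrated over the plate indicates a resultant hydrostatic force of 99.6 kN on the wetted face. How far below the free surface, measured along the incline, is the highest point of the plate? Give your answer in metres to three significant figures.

γ = 9.81 kN/m³.
A = π(0.95)² = 2.83529 m².
From F = γ·h_c·A, the centroid depth is h_c = 99.6/(9.81 × 2.83529) = 3.58091 m.
Let θ = 36.1° be the plate's angle to the horizontal; measure y along the incline from where the plane meets the free surface. Vertical depth h = y·sinθ with sinθ = 0.589196.
Along the incline, y_c = h_c/sinθ = 3.58091/0.589196 = 6.07762 m.
The centroid is at the centre, 0.95 m below the top of the plate, so the highest point sits at y_top = 6.07762 − 0.95 = 5.12762 m along the incline.

y_top ≈ 5.13 m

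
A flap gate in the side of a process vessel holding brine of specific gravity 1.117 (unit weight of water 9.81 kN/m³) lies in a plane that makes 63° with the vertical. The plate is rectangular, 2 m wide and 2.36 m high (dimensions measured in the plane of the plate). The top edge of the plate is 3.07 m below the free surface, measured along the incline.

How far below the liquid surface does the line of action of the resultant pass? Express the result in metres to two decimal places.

γ = 1.117 × 9.81 = 10.95777 kN/m³.
The plate makes 63° with the vertical, i.e. θ = 90° − 63° = 27° to the horizontal. Measuring y along the incline from the free-surface line, vertical depth h = y·sinθ with sinθ = 0.453990.
The centroid lies 2.36/2 = 1.18 m below the top edge, so y_c = 3.07 + 1.18 = 4.25 m and h_c = 4.25 × 0.453990 = 1.92946 m.
A = 2 × 2.36 = 4.72 m².
Resultant F = γ·h_c·A = 10.95777 × 1.92946 × 4.72 = 99.793 kN.
I_c = b·h³/12 = 2 × 2.36³/12 = 2.19071 m⁴.
Centre of pressure: y_p = y_c + I_c/(y_c·A) = 4.25 + 2.19071/(4.25 × 4.72) = 4.25 + 0.109208 = 4.35921 m along the plane.
Vertically, h_p = y_p·sinθ = 4.35921 × 0.453990 = 1.97904 m.

h_p = 1.98 m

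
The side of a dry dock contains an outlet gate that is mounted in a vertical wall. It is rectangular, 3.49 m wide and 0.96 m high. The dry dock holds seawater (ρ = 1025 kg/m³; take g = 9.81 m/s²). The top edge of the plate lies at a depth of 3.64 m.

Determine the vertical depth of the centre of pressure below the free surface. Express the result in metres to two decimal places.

h_p = 4.14 m

γ = ρg = 1025 × 9.81 / 1000 = 10.05525 kN/m³.
The centroid lies 0.96/2 = 0.48 m below the top edge, so the centroid depth is h_c = 3.64 + 0.48 = 4.12 m.
A = 3.49 × 0.96 = 3.3504 m².
Resultant F = γ·h_c·A = 10.05525 × 4.12 × 3.3504 = 138.799 kN.
I_c = b·h³/12 = 3.49 × 0.96³/12 = 0.257311 m⁴.
Centre of pressure: y_p = y_c + I_c/(y_c·A) = 4.12 + 0.257311/(4.12 × 3.3504) = 4.12 + 0.0186408 = 4.13864 m along the plane.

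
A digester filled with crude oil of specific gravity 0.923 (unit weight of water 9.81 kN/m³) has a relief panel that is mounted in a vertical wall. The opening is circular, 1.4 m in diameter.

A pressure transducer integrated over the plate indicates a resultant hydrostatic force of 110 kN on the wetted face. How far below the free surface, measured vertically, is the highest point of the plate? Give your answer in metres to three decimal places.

γ = 0.923 × 9.81 = 9.05463 kN/m³.
A = π(0.7)² = 1.53938 m².
From F = γ·h_c·A, the centroid depth is h_c = 110/(9.05463 × 1.53938) = 7.8918 m.
The centroid is at the centre, 0.7 m below the top of the plate, so the highest point sits at h_top = 7.8918 − 0.7 = 7.1918 m below the surface.

d_top ≈ 7.192 m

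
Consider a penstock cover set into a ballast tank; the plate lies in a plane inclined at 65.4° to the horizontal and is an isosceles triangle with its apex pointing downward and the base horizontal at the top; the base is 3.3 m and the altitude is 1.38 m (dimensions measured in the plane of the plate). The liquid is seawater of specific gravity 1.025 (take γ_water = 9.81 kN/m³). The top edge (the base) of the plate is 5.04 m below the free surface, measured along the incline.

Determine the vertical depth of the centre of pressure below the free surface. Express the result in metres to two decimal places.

h_p = 5.02 m

γ = 1.025 × 9.81 = 10.05525 kN/m³.
Let θ = 65.4° be the plate's angle to the horizontal; measure y along the incline from where the plane meets the free surface. Vertical depth h = y·sinθ with sinθ = 0.909236.
With the apex down, the centroid sits h/3 = 1.38/3 = 0.46 m below the base (the top edge), so y_c = 5.04 + 0.46 = 5.5 m and h_c = 5.5 × 0.909236 = 5.0008 m.
A = ½ × 3.3 × 1.38 = 2.277 m².
Resultant F = γ·h_c·A = 10.05525 × 5.0008 × 2.277 = 114.497 kN.
I_c = b·h³/36 = 3.3 × 1.38³/36 = 0.240907 m⁴.
Centre of pressure: y_p = y_c + I_c/(y_c·A) = 5.5 + 0.240907/(5.5 × 2.277) = 5.5 + 0.0192364 = 5.51924 m along the plane.
Vertically, h_p = y_p·sinθ = 5.51924 × 0.909236 = 5.01829 m.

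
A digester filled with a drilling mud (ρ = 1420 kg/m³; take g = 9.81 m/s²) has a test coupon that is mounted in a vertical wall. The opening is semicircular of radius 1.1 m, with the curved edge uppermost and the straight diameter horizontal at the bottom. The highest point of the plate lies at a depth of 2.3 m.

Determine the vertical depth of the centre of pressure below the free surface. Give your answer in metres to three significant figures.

γ = ρg = 1420 × 9.81 / 1000 = 13.9302 kN/m³.
The centroid lies 4r/(3π) = 0.466854 m above the diameter, so r − 4r/(3π) = 1.1 − 0.466854 = 0.633146 m below the topmost point, so the centroid depth is h_c = 2.3 + 0.633146 = 2.93315 m.
A = πr²/2 = π × 1.1²/2 = 1.90066 m².
Resultant F = γ·h_c·A = 13.9302 × 2.93315 × 1.90066 = 77.6598 kN.
I_c = (π/8 − 8/(9π))·r⁴ = 0.109757 × 1.1⁴ = 0.160695 m⁴.
Centre of pressure: y_p = y_c + I_c/(y_c·A) = 2.93315 + 0.160695/(2.93315 × 1.90066) = 2.93315 + 0.0288246 = 2.96197 m along the plane.

h_p = 2.96 m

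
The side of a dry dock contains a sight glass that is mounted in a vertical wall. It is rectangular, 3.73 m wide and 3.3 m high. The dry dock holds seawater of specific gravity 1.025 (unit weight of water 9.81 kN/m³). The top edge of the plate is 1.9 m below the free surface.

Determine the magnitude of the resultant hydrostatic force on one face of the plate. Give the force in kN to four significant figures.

F ≈ 439.4 kN

γ = 1.025 × 9.81 = 10.05525 kN/m³.
The centroid lies 3.3/2 = 1.65 m below the top edge, so the centroid depth is h_c = 1.9 + 1.65 = 3.55 m.
A = 3.73 × 3.3 = 12.309 m².
Resultant F = γ·h_c·A = 10.05525 × 3.55 × 12.309 = 439.384 kN.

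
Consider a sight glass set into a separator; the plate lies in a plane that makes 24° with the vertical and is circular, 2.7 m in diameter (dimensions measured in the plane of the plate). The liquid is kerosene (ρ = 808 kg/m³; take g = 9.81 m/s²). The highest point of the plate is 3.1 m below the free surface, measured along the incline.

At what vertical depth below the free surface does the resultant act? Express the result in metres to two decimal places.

γ = ρg = 808 × 9.81 / 1000 = 7.92648 kN/m³.
The plate makes 24° with the vertical, i.e. θ = 90° − 24° = 66° to the horizontal. Measuring y along the incline from the free-surface line, vertical depth h = y·sinθ with sinθ = 0.913545.
The centroid is at the centre, 1.35 m below the top of the plate, so y_c = 3.1 + 1.35 = 4.45 m and h_c = 4.45 × 0.913545 = 4.06528 m.
A = π(1.35)² = 5.72555 m².
Resultant F = γ·h_c·A = 7.92648 × 4.06528 × 5.72555 = 184.496 kN.
I_c = πr⁴/4 = π × 1.35⁴/4 = 2.6087 m⁴.
Centre of pressure: y_p = y_c + I_c/(y_c·A) = 4.45 + 2.6087/(4.45 × 5.72555) = 4.45 + 0.102387 = 4.55239 m along the plane.
Vertically, h_p = y_p·sinθ = 4.55239 × 0.913545 = 4.15881 m.

h_p = 4.16 m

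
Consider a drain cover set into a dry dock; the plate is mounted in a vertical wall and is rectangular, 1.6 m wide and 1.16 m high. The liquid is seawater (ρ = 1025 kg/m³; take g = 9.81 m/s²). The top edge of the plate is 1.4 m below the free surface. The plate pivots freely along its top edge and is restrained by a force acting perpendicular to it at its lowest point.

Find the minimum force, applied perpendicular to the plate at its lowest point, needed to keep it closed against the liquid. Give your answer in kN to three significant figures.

P ≈ 20.3 kN

γ = ρg = 1025 × 9.81 / 1000 = 10.05525 kN/m³.
The centroid lies 1.16/2 = 0.58 m below the top edge, so the centroid depth is h_c = 1.4 + 0.58 = 1.98 m.
A = 1.6 × 1.16 = 1.856 m².
Resultant F = γ·h_c·A = 10.05525 × 1.98 × 1.856 = 36.9518 kN.
I_c = b·h³/12 = 1.6 × 1.16³/12 = 0.208119 m⁴.
Centre of pressure: y_p = y_c + I_c/(y_c·A) = 1.98 + 0.208119/(1.98 × 1.856) = 1.98 + 0.0566329 = 2.03663 m along the plane.
The resultant acts 0.58 + 0.0566329 = 0.636633 m (along the plate) below the hinge at the top edge, so the moment about the hinge is M = F × 0.636633 = 36.9518 × 0.636633 = 23.5247 kN·m.
A normal force at the bottom, 1.16 m from the hinge, must supply this moment: P = 23.5247/1.16 = 20.2799 kN.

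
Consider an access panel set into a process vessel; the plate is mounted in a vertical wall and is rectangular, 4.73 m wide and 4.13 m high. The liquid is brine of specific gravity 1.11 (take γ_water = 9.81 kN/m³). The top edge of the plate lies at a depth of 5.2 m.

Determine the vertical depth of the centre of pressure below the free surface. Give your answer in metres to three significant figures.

γ = 1.11 × 9.81 = 10.8891 kN/m³.
The centroid lies 4.13/2 = 2.065 m below the top edge, so the centroid depth is h_c = 5.2 + 2.065 = 7.265 m.
A = 4.73 × 4.13 = 19.5349 m².
Resultant F = γ·h_c·A = 10.8891 × 7.265 × 19.5349 = 1545.39 kN.
I_c = b·h³/12 = 4.73 × 4.13³/12 = 27.7671 m⁴.
Centre of pressure: y_p = y_c + I_c/(y_c·A) = 7.265 + 27.7671/(7.265 × 19.5349) = 7.265 + 0.195652 = 7.46065 m along the plane.

h_p = 7.46 m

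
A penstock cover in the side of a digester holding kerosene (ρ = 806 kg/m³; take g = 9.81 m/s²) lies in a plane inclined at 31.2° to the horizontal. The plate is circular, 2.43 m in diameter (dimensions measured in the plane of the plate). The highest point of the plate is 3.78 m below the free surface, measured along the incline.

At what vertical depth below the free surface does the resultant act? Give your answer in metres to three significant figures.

h_p = 2.63 m

γ = ρg = 806 × 9.81 / 1000 = 7.90686 kN/m³.
Let θ = 31.2° be the plate's angle to the horizontal; measure y along the incline from where the plane meets the free surface. Vertical depth h = y·sinθ with sinθ = 0.518027.
The centroid is at the centre, 1.215 m below the top of the plate, so y_c = 3.78 + 1.215 = 4.995 m and h_c = 4.995 × 0.518027 = 2.58754 m.
A = π(1.215)² = 4.6377 m².
Resultant F = γ·h_c·A = 7.90686 × 2.58754 × 4.6377 = 94.8842 kN.
I_c = πr⁴/4 = π × 1.215⁴/4 = 1.71157 m⁴.
Centre of pressure: y_p = y_c + I_c/(y_c·A) = 4.995 + 1.71157/(4.995 × 4.6377) = 4.995 + 0.073885 = 5.06888 m along the plane.
Vertically, h_p = y_p·sinθ = 5.06888 × 0.518027 = 2.62582 m.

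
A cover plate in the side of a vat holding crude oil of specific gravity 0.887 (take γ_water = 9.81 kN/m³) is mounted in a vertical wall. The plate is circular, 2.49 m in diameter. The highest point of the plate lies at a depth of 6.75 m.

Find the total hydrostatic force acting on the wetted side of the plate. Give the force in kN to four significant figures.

F ≈ 338.8 kN

γ = 0.887 × 9.81 = 8.70147 kN/m³.
The centroid is at the centre, 1.245 m below the top of the plate, so the centroid depth is h_c = 6.75 + 1.245 = 7.995 m.
A = π(1.245)² = 4.86955 m².
Resultant F = γ·h_c·A = 8.70147 × 7.995 × 4.86955 = 338.766 kN.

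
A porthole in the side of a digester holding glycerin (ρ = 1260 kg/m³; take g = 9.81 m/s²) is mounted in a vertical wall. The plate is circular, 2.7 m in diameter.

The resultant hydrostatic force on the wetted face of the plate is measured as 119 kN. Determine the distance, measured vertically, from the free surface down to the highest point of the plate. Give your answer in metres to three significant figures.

d_top ≈ 0.331 m

γ = ρg = 1260 × 9.81 / 1000 = 12.3606 kN/m³.
A = π(1.35)² = 5.72555 m².
From F = γ·h_c·A, the centroid depth is h_c = 119/(12.3606 × 5.72555) = 1.68147 m.
The centroid is at the centre, 1.35 m below the top of the plate, so the highest point sits at h_top = 1.68147 − 1.35 = 0.33147 m below the surface.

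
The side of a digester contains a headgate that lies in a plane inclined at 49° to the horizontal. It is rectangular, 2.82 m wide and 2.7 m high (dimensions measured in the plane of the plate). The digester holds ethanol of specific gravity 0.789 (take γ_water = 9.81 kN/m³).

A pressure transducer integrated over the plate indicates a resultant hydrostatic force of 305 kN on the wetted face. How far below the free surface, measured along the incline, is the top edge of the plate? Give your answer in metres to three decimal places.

γ = 0.789 × 9.81 = 7.74009 kN/m³.
A = 2.82 × 2.7 = 7.614 m².
From F = γ·h_c·A, the centroid depth is h_c = 305/(7.74009 × 7.614) = 5.17536 m.
Let θ = 49° be the plate's angle to the horizontal; measure y along the incline from where the plane meets the free surface. Vertical depth h = y·sinθ with sinθ = 0.754710.
Along the incline, y_c = h_c/sinθ = 5.17536/0.754710 = 6.85742 m.
The centroid lies 2.7/2 = 1.35 m below the top edge, so the top edge sits at y_top = 6.85742 − 1.35 = 5.50742 m along the incline.

y_top ≈ 5.507 m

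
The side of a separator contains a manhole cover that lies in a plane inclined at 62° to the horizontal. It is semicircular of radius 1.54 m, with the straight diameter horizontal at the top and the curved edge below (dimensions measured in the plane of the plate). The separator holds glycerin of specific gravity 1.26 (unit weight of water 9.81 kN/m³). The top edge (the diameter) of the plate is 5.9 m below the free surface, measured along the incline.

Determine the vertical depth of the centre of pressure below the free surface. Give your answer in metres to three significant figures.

h_p = 5.81 m

γ = 1.26 × 9.81 = 12.3606 kN/m³.
Let θ = 62° be the plate's angle to the horizontal; measure y along the incline from where the plane meets the free surface. Vertical depth h = y·sinθ with sinθ = 0.882948.
The centroid of a semicircle lies 4r/(3π) = 0.653596 m from the diameter, here below the top edge, so y_c = 5.9 + 0.653596 = 6.5536 m and h_c = 6.5536 × 0.882948 = 5.78649 m.
A = πr²/2 = π × 1.54²/2 = 3.7253 m².
Resultant F = γ·h_c·A = 12.3606 × 5.78649 × 3.7253 = 266.45 kN.
I_c = (π/8 − 8/(9π))·r⁴ = 0.109757 × 1.54⁴ = 0.617327 m⁴.
Centre of pressure: y_p = y_c + I_c/(y_c·A) = 6.5536 + 0.617327/(6.5536 × 3.7253) = 6.5536 + 0.0252856 = 6.57889 m along the plane.
Vertically, h_p = y_p·sinθ = 6.57889 × 0.882948 = 5.80882 m.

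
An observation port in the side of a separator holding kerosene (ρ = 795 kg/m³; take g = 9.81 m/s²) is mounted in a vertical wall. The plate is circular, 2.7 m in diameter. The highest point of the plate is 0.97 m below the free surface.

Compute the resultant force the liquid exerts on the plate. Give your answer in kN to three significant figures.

γ = ρg = 795 × 9.81 / 1000 = 7.79895 kN/m³.
The centroid is at the centre, 1.35 m below the top of the plate, so the centroid depth is h_c = 0.97 + 1.35 = 2.32 m.
A = π(1.35)² = 5.72555 m².
Resultant F = γ·h_c·A = 7.79895 × 2.32 × 5.72555 = 103.596 kN.

F ≈ 104 kN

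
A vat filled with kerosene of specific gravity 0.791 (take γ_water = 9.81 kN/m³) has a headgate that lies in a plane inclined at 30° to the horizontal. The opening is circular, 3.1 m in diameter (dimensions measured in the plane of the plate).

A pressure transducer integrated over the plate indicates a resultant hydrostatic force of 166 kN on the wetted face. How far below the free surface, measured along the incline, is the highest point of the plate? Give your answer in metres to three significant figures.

γ = 0.791 × 9.81 = 7.75971 kN/m³.
A = π(1.55)² = 7.54768 m².
From F = γ·h_c·A, the centroid depth is h_c = 166/(7.75971 × 7.54768) = 2.83432 m.
Let θ = 30° be the plate's angle to the horizontal; measure y along the incline from where the plane meets the free surface. Vertical depth h = y·sinθ with sinθ = 0.500000.
Along the incline, y_c = h_c/sinθ = 2.83432/0.500000 = 5.66864 m.
The centroid is at the centre, 1.55 m below the top of the plate, so the highest point sits at y_top = 5.66864 − 1.55 = 4.11864 m along the incline.

y_top ≈ 4.12 m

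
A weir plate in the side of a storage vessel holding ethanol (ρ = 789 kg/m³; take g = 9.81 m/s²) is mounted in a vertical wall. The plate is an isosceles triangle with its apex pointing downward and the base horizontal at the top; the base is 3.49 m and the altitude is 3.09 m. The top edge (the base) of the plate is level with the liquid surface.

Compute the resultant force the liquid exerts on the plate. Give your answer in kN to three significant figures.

γ = ρg = 789 × 9.81 / 1000 = 7.74009 kN/m³.
With the apex down, the centroid sits h/3 = 3.09/3 = 1.03 m below the base (the top edge), so the centroid depth is h_c = 1.03 m.
A = ½ × 3.49 × 3.09 = 5.39205 m².
Resultant F = γ·h_c·A = 7.74009 × 1.03 × 5.39205 = 42.987 kN.

F ≈ 43.0 kN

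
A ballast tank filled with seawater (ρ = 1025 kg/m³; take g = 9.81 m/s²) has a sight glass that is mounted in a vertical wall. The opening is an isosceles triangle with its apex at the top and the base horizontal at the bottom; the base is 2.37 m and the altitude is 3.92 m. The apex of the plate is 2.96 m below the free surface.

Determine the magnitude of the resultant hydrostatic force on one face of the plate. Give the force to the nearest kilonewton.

F ≈ 260 kN

γ = ρg = 1025 × 9.81 / 1000 = 10.05525 kN/m³.
With the apex up, the centroid sits 2h/3 = 2 × 3.92/3 = 2.61333 m below the apex, so the centroid depth is h_c = 2.96 + 2.61333 = 5.57333 m.
A = ½ × 2.37 × 3.92 = 4.6452 m².
Resultant F = γ·h_c·A = 10.05525 × 5.57333 × 4.6452 = 260.323 kN.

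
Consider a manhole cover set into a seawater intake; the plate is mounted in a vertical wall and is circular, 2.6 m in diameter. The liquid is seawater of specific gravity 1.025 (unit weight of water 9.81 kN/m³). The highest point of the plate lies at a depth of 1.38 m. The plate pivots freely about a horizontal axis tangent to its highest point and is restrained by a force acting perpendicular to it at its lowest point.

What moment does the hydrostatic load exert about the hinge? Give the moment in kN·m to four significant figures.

γ = 1.025 × 9.81 = 10.05525 kN/m³.
The centroid is at the centre, 1.3 m below the top of the plate, so the centroid depth is h_c = 1.38 + 1.3 = 2.68 m.
A = π(1.3)² = 5.30929 m².
Resultant F = γ·h_c·A = 10.05525 × 2.68 × 5.30929 = 143.075 kN.
I_c = πr⁴/4 = π × 1.3⁴/4 = 2.24318 m⁴.
Centre of pressure: y_p = y_c + I_c/(y_c·A) = 2.68 + 2.24318/(2.68 × 5.30929) = 2.68 + 0.15765 = 2.83765 m along the plane.
The resultant acts 1.3 + 0.15765 = 1.45765 m (along the plate) below the hinge at the top edge, so the moment about the hinge is M = F × 1.45765 = 143.075 × 1.45765 = 208.553 kN·m.

M ≈ 208.6 kN·m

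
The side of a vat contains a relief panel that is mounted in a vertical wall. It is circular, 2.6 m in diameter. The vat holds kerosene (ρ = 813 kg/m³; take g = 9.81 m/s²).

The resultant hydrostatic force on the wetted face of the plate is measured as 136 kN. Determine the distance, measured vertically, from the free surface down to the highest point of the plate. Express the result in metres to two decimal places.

d_top ≈ 1.91 m

γ = ρg = 813 × 9.81 / 1000 = 7.97553 kN/m³.
A = π(1.3)² = 5.30929 m².
From F = γ·h_c·A, the centroid depth is h_c = 136/(7.97553 × 5.30929) = 3.21176 m.
The centroid is at the centre, 1.3 m below the top of the plate, so the highest point sits at h_top = 3.21176 − 1.3 = 1.91176 m below the surface.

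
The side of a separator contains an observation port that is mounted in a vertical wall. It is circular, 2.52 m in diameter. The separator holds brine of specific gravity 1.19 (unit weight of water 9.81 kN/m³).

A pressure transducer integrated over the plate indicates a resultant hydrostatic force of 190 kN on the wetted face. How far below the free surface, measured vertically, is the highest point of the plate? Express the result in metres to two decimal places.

γ = 1.19 × 9.81 = 11.6739 kN/m³.
A = π(1.26)² = 4.98759 m².
From F = γ·h_c·A, the centroid depth is h_c = 190/(11.6739 × 4.98759) = 3.26322 m.
The centroid is at the centre, 1.26 m below the top of the plate, so the highest point sits at h_top = 3.26322 − 1.26 = 2.00322 m below the surface.

d_top ≈ 2.00 m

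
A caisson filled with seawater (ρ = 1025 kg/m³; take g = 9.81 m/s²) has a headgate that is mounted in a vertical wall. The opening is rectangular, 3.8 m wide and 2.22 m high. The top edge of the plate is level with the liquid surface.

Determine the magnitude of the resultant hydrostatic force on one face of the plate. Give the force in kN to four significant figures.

F ≈ 94.16 kN

γ = ρg = 1025 × 9.81 / 1000 = 10.05525 kN/m³.
The centroid lies 2.22/2 = 1.11 m below the top edge, so the centroid depth is h_c = 1.11 m.
A = 3.8 × 2.22 = 8.436 m².
Resultant F = γ·h_c·A = 10.05525 × 1.11 × 8.436 = 94.157 kN.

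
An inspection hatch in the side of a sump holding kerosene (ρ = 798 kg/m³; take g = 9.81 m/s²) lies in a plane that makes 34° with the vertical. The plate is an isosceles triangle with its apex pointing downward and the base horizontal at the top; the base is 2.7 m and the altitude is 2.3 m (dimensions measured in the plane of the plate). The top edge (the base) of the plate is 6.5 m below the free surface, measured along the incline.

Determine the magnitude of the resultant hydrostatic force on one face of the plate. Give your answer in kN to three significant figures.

γ = ρg = 798 × 9.81 / 1000 = 7.82838 kN/m³.
The plate makes 34° with the vertical, i.e. θ = 90° − 34° = 56° to the horizontal. Measuring y along the incline from the free-surface line, vertical depth h = y·sinθ with sinθ = 0.829038.
With the apex down, the centroid sits h/3 = 2.3/3 = 0.766667 m below the base (the top edge), so y_c = 6.5 + 0.766667 = 7.26667 m and h_c = 7.26667 × 0.829038 = 6.02435 m.
A = ½ × 2.7 × 2.3 = 3.105 m².
Resultant F = γ·h_c·A = 7.82838 × 6.02435 × 3.105 = 146.435 kN.

F ≈ 146 kN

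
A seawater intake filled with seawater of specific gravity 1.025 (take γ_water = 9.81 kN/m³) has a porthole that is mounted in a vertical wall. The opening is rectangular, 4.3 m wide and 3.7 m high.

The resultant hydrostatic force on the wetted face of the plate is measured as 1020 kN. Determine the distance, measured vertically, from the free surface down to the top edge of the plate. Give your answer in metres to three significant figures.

d_top ≈ 4.53 m

γ = 1.025 × 9.81 = 10.05525 kN/m³.
A = 4.3 × 3.7 = 15.91 m².
From F = γ·h_c·A, the centroid depth is h_c = 1020/(10.05525 × 15.91) = 6.37584 m.
The centroid lies 3.7/2 = 1.85 m below the top edge, so the top edge sits at h_top = 6.37584 − 1.85 = 4.52584 m below the surface.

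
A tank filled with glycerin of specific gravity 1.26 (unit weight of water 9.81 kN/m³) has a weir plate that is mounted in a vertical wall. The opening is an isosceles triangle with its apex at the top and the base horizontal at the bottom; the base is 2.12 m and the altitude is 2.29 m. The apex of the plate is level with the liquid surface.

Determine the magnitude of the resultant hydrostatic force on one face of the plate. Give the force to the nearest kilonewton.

F ≈ 46 kN

γ = 1.26 × 9.81 = 12.3606 kN/m³.
With the apex up, the centroid sits 2h/3 = 2 × 2.29/3 = 1.52667 m below the apex, so the centroid depth is h_c = 1.52667 m.
A = ½ × 2.12 × 2.29 = 2.4274 m².
Resultant F = γ·h_c·A = 12.3606 × 1.52667 × 2.4274 = 45.8064 kN.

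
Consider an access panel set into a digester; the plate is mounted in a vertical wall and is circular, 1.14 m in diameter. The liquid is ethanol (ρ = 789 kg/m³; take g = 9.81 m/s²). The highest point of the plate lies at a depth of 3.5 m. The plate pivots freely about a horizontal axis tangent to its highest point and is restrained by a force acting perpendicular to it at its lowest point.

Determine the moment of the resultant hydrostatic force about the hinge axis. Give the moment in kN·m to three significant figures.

γ = ρg = 789 × 9.81 / 1000 = 7.74009 kN/m³.
The centroid is at the centre, 0.57 m below the top of the plate, so the centroid depth is h_c = 3.5 + 0.57 = 4.07 m.
A = π(0.57)² = 1.0207 m².
Resultant F = γ·h_c·A = 7.74009 × 4.07 × 1.0207 = 32.1543 kN.
I_c = πr⁴/4 = π × 0.57⁴/4 = 0.0829066 m⁴.
Centre of pressure: y_p = y_c + I_c/(y_c·A) = 4.07 + 0.0829066/(4.07 × 1.0207) = 4.07 + 0.0199571 = 4.08996 m along the plane.
The resultant acts 0.57 + 0.0199571 = 0.589957 m (along the plate) below the hinge at the top edge, so the moment about the hinge is M = F × 0.589957 = 32.1543 × 0.589957 = 18.9697 kN·m.

M ≈ 19.0 kN·m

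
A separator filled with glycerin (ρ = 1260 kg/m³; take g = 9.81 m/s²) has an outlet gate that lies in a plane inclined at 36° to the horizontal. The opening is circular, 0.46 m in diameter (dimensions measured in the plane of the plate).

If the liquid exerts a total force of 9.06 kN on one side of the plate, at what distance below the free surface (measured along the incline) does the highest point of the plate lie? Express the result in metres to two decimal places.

γ = ρg = 1260 × 9.81 / 1000 = 12.3606 kN/m³.
A = π(0.23)² = 0.16619 m².
From F = γ·h_c·A, the centroid depth is h_c = 9.06/(12.3606 × 0.16619) = 4.41046 m.
Let θ = 36° be the plate's angle to the horizontal; measure y along the incline from where the plane meets the free surface. Vertical depth h = y·sinθ with sinθ = 0.587785.
Along the incline, y_c = h_c/sinθ = 4.41046/0.587785 = 7.50353 m.
The centroid is at the centre, 0.23 m below the top of the plate, so the highest point sits at y_top = 7.50353 − 0.23 = 7.27353 m along the incline.

y_top ≈ 7.27 m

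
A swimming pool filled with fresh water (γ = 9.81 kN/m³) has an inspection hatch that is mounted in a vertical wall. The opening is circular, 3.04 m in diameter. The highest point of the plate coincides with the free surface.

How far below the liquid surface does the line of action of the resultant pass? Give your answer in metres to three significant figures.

γ = 9.81 kN/m³.
The centroid is at the centre, 1.52 m below the top of the plate, so the centroid depth is h_c = 1.52 m.
A = π(1.52)² = 7.25834 m².
Resultant F = γ·h_c·A = 9.81 × 1.52 × 7.25834 = 108.231 kN.
I_c = πr⁴/4 = π × 1.52⁴/4 = 4.19241 m⁴.
Centre of pressure: y_p = y_c + I_c/(y_c·A) = 1.52 + 4.19241/(1.52 × 7.25834) = 1.52 + 0.379999 = 1.9 m along the plane.

h_p = 1.90 m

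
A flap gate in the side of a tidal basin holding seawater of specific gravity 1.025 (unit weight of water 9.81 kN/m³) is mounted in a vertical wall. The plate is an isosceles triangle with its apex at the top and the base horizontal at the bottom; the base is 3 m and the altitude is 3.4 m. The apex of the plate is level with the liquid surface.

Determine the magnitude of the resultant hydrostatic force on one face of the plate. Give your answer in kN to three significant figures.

F ≈ 116 kN

γ = 1.025 × 9.81 = 10.05525 kN/m³.
With the apex up, the centroid sits 2h/3 = 2 × 3.4/3 = 2.26667 m below the apex, so the centroid depth is h_c = 2.26667 m.
A = ½ × 3 × 3.4 = 5.1 m².
Resultant F = γ·h_c·A = 10.05525 × 2.26667 × 5.1 = 116.239 kN.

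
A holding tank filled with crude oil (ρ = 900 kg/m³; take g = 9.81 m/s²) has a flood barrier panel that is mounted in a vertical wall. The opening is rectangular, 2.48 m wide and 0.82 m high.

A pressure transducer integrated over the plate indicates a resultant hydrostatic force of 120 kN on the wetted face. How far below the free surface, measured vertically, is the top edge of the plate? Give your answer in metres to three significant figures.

γ = ρg = 900 × 9.81 / 1000 = 8.829 kN/m³.
A = 2.48 × 0.82 = 2.0336 m².
From F = γ·h_c·A, the centroid depth is h_c = 120/(8.829 × 2.0336) = 6.6835 m.
The centroid lies 0.82/2 = 0.41 m below the top edge, so the top edge sits at h_top = 6.6835 − 0.41 = 6.2735 m below the surface.

d_top ≈ 6.27 m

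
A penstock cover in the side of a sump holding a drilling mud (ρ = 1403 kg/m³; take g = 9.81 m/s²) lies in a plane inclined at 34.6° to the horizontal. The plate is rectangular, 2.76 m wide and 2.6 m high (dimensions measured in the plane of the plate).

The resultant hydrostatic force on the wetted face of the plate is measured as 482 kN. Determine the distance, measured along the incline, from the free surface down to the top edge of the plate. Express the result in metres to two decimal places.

y_top ≈ 7.29 m

γ = ρg = 1403 × 9.81 / 1000 = 13.76343 kN/m³.
A = 2.76 × 2.6 = 7.176 m².
From F = γ·h_c·A, the centroid depth is h_c = 482/(13.76343 × 7.176) = 4.8802 m.
Let θ = 34.6° be the plate's angle to the horizontal; measure y along the incline from where the plane meets the free surface. Vertical depth h = y·sinθ with sinθ = 0.567844.
Along the incline, y_c = h_c/sinθ = 4.8802/0.567844 = 8.59426 m.
The centroid lies 2.6/2 = 1.3 m below the top edge, so the top edge sits at y_top = 8.59426 − 1.3 = 7.29426 m along the incline.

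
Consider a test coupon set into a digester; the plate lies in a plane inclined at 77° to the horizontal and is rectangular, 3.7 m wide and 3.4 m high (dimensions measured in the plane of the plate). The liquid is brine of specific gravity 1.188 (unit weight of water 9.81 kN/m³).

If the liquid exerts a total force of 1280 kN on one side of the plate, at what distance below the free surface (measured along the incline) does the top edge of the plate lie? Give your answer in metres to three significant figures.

γ = 1.188 × 9.81 = 11.65428 kN/m³.
A = 3.7 × 3.4 = 12.58 m².
From F = γ·h_c·A, the centroid depth is h_c = 1280/(11.65428 × 12.58) = 8.7306 m.
Let θ = 77° be the plate's angle to the horizontal; measure y along the incline from where the plane meets the free surface. Vertical depth h = y·sinθ with sinθ = 0.974370.
Along the incline, y_c = h_c/sinθ = 8.7306/0.974370 = 8.96025 m.
The centroid lies 3.4/2 = 1.7 m below the top edge, so the top edge sits at y_top = 8.96025 − 1.7 = 7.26025 m along the incline.

y_top ≈ 7.26 m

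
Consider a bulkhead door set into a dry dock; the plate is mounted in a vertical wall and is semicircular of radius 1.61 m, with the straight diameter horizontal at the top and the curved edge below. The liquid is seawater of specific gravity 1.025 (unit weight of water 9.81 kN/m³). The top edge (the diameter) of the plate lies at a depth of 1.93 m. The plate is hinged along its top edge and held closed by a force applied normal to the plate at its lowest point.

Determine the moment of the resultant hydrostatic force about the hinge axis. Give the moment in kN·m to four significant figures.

γ = 1.025 × 9.81 = 10.05525 kN/m³.
The centroid of a semicircle lies 4r/(3π) = 0.683305 m from the diameter, here below the top edge, so the centroid depth is h_c = 1.93 + 0.683305 = 2.6133 m.
A = πr²/2 = π × 1.61²/2 = 4.07166 m².
Resultant F = γ·h_c·A = 10.05525 × 2.6133 × 4.07166 = 106.993 kN.
I_c = (π/8 − 8/(9π))·r⁴ = 0.109757 × 1.61⁴ = 0.737455 m⁴.
Centre of pressure: y_p = y_c + I_c/(y_c·A) = 2.6133 + 0.737455/(2.6133 × 4.07166) = 2.6133 + 0.0693066 = 2.68261 m along the plane.
The resultant acts 0.683305 + 0.0693066 = 0.752612 m (along the plate) below the hinge at the top edge, so the moment about the hinge is M = F × 0.752612 = 106.993 × 0.752612 = 80.5242 kN·m.

M ≈ 80.52 kN·m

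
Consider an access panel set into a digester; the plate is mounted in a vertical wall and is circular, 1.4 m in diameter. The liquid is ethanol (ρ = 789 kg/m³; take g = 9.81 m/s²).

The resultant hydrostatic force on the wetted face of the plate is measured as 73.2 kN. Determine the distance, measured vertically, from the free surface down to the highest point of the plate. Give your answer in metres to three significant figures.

d_top ≈ 5.44 m

γ = ρg = 789 × 9.81 / 1000 = 7.74009 kN/m³.
A = π(0.7)² = 1.53938 m².
From F = γ·h_c·A, the centroid depth is h_c = 73.2/(7.74009 × 1.53938) = 6.14355 m.
The centroid is at the centre, 0.7 m below the top of the plate, so the highest point sits at h_top = 6.14355 − 0.7 = 5.44355 m below the surface.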